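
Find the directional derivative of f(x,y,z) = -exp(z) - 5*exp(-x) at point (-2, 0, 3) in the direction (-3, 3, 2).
sqrt(22)*(-15 - 2*E)*exp(2)/22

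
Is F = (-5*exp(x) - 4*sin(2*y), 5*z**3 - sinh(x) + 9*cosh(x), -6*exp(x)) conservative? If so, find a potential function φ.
No, ∇×F = (-15*z**2, 6*exp(x), 8*cos(2*y) + 9*sinh(x) - cosh(x)) ≠ 0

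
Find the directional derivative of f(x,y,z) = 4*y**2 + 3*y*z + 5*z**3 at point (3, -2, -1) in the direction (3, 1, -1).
-28*sqrt(11)/11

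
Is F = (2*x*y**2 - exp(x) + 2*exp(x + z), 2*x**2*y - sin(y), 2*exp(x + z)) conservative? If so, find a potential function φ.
Yes, F is conservative. φ = x**2*y**2 - exp(x) + 2*exp(x + z) + cos(y)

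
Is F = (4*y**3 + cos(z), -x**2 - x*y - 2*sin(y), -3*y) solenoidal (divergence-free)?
No, ∇·F = -x - 2*cos(y)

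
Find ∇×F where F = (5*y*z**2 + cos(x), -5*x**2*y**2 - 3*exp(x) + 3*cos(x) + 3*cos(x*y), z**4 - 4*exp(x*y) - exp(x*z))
(-4*x*exp(x*y), 10*y*z + 4*y*exp(x*y) + z*exp(x*z), -10*x*y**2 - 3*y*sin(x*y) - 5*z**2 - 3*exp(x) - 3*sin(x))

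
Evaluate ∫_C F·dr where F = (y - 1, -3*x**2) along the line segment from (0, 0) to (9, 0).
-9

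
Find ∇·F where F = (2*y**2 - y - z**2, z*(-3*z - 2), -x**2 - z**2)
-2*z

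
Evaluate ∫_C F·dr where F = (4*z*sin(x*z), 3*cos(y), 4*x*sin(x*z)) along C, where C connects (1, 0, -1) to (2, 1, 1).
-4*cos(2) + 4*cos(1) + 3*sin(1)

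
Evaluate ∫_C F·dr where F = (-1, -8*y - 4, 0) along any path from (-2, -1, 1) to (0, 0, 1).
-2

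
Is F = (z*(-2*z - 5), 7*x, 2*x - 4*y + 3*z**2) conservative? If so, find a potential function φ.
No, ∇×F = (-4, -4*z - 7, 7) ≠ 0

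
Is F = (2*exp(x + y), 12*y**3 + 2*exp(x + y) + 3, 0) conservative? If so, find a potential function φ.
Yes, F is conservative. φ = 3*y**4 + 3*y + 2*exp(x + y)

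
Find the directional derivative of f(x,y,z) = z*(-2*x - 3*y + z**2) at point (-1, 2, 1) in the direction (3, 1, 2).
-11*sqrt(14)/14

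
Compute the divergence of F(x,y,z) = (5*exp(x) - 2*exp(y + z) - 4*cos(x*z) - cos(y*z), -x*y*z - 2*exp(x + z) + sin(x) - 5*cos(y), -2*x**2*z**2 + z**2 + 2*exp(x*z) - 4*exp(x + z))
-4*x**2*z - x*z + 2*x*exp(x*z) + 4*z*sin(x*z) + 2*z + 5*exp(x) - 4*exp(x + z) + 5*sin(y)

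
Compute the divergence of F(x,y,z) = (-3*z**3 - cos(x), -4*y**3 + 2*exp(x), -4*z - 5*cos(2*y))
-12*y**2 + sin(x) - 4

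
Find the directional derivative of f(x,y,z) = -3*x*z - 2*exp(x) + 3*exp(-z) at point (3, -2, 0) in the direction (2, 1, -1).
2*sqrt(6)*(3 - exp(3))/3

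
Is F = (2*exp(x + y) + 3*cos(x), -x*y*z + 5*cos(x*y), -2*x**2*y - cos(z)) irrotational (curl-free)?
No, ∇×F = (x*(-2*x + y), 4*x*y, -y*z - 5*y*sin(x*y) - 2*exp(x + y))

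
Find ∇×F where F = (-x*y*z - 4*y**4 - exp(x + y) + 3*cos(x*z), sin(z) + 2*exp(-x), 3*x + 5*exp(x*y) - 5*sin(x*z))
(5*x*exp(x*y) - cos(z), -x*y - 3*x*sin(x*z) - 5*y*exp(x*y) + 5*z*cos(x*z) - 3, x*z + 16*y**3 + exp(x + y) - 2*exp(-x))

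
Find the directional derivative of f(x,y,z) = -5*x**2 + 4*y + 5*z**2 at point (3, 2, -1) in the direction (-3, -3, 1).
68*sqrt(19)/19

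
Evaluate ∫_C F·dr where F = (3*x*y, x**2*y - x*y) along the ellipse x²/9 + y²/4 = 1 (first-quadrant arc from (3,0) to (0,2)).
-13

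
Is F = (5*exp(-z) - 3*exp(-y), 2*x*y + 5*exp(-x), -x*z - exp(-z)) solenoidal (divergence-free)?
No, ∇·F = x + exp(-z)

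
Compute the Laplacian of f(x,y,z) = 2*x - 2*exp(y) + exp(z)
-2*exp(y) + exp(z)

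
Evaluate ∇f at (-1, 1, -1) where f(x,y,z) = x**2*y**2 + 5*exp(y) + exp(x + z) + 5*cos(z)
(-2 + exp(-2), 2 + 5*E, exp(-2) + 5*sin(1))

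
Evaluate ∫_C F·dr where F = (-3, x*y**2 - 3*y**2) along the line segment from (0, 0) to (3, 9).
-765/4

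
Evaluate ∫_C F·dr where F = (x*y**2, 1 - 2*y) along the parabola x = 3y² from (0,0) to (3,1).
3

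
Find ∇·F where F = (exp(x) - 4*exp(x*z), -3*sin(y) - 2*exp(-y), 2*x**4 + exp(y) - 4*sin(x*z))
-4*x*cos(x*z) - 4*z*exp(x*z) + exp(x) - 3*cos(y) + 2*exp(-y)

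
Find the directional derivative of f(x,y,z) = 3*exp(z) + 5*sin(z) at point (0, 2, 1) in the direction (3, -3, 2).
sqrt(22)*(5*cos(1) + 3*E)/11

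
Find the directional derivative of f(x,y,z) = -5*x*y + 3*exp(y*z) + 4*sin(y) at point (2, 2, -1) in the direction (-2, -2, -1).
40/3 - 8*cos(2)/3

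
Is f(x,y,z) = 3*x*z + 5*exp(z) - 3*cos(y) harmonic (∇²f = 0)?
No, ∇²f = 5*exp(z) + 3*cos(y)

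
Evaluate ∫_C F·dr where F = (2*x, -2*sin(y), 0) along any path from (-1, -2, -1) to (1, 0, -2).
2 - 2*cos(2)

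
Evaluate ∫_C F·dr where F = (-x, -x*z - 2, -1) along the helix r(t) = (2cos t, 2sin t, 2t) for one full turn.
4*pi*(-2*pi - 1)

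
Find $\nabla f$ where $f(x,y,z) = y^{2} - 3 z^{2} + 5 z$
(0, 2*y, 5 - 6*z)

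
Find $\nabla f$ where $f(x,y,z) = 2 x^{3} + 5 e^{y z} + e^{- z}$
(6*x**2, 5*z*exp(y*z), 5*y*exp(y*z) - exp(-z))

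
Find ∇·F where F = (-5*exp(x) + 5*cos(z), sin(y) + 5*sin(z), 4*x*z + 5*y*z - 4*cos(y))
4*x + 5*y - 5*exp(x) + cos(y)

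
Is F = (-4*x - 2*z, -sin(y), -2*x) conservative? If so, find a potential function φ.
Yes, F is conservative. φ = -2*x**2 - 2*x*z + cos(y)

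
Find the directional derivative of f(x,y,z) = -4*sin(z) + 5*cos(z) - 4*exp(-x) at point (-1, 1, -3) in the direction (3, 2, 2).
2*sqrt(17)*(5*sin(3) - 4*cos(3) + 6*E)/17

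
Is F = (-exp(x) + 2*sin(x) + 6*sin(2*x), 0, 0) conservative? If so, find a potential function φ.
Yes, F is conservative. φ = -exp(x) - 2*cos(x) - 3*cos(2*x)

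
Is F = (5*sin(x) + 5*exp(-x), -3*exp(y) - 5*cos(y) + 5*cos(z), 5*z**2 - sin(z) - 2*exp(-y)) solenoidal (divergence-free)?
No, ∇·F = 10*z - 3*exp(y) + 5*sin(y) + 5*cos(x) - cos(z) - 5*exp(-x)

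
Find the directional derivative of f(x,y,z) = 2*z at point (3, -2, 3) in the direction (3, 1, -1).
-2*sqrt(11)/11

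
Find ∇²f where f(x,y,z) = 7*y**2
14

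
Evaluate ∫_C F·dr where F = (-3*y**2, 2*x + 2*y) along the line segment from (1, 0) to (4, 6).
-42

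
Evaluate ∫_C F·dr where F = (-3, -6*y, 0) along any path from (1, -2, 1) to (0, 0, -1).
15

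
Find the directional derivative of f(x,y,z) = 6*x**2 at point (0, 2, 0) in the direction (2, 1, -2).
0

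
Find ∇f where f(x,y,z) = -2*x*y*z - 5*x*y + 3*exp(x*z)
(-2*y*z - 5*y + 3*z*exp(x*z), x*(-2*z - 5), x*(-2*y + 3*exp(x*z)))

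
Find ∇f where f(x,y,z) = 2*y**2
(0, 4*y, 0)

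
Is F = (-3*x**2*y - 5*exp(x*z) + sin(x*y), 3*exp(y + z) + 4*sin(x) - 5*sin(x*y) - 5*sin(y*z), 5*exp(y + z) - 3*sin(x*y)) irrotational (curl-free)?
No, ∇×F = (-3*x*cos(x*y) + 5*y*cos(y*z) + 2*exp(y + z), -5*x*exp(x*z) + 3*y*cos(x*y), 3*x**2 - x*cos(x*y) - 5*y*cos(x*y) + 4*cos(x))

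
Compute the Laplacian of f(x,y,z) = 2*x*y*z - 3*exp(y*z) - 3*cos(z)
-3*y**2*exp(y*z) - 3*z**2*exp(y*z) + 3*cos(z)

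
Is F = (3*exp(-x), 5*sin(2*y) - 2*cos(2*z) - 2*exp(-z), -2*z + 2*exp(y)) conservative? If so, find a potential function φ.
No, ∇×F = (2*exp(y) - 4*sin(2*z) - 2*exp(-z), 0, 0) ≠ 0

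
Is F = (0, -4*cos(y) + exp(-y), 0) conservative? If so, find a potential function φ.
Yes, F is conservative. φ = -4*sin(y) - exp(-y)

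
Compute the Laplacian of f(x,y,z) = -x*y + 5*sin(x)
-5*sin(x)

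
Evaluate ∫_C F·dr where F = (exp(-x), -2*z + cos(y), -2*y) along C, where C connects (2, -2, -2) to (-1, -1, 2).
-E - sin(1) + exp(-2) + sin(2) + 12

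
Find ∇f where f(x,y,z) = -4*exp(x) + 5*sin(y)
(-4*exp(x), 5*cos(y), 0)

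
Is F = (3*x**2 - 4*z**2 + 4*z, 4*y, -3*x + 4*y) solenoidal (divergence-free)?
No, ∇·F = 6*x + 4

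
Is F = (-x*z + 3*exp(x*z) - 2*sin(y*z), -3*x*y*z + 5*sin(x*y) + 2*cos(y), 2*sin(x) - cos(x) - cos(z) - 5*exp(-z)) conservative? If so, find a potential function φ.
No, ∇×F = (3*x*y, 3*x*exp(x*z) - x - 2*y*cos(y*z) - sin(x) - 2*cos(x), -3*y*z + 5*y*cos(x*y) + 2*z*cos(y*z)) ≠ 0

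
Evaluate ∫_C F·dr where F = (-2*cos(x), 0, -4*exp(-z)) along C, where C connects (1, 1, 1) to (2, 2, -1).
-2*sin(2) - 4*exp(-1) + 2*sin(1) + 4*E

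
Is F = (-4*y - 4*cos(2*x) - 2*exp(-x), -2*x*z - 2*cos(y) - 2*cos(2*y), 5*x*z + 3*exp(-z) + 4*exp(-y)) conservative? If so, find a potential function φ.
No, ∇×F = (2*x - 4*exp(-y), -5*z, 4 - 2*z) ≠ 0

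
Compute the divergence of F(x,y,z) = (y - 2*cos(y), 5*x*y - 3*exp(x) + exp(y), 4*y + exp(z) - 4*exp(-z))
5*x + exp(y) + exp(z) + 4*exp(-z)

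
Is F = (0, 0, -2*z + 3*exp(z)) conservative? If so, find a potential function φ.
Yes, F is conservative. φ = -z**2 + 3*exp(z)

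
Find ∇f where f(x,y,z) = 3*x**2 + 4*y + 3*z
(6*x, 4, 3)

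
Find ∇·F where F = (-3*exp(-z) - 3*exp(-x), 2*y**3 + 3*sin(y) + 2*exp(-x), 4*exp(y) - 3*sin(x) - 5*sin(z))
6*y**2 + 3*cos(y) - 5*cos(z) + 3*exp(-x)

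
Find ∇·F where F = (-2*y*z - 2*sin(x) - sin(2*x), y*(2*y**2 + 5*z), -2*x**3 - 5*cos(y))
6*y**2 + 5*z - 2*cos(x) - 2*cos(2*x)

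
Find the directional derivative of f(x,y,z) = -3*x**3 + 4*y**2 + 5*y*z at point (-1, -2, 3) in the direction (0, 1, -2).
19*sqrt(5)/5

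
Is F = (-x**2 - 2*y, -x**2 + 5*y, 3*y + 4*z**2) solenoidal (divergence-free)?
No, ∇·F = -2*x + 8*z + 5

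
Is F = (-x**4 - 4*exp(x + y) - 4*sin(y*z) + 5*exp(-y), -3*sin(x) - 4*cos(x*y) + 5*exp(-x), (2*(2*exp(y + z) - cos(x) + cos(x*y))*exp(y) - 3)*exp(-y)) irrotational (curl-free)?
No, ∇×F = (-2*x*sin(x*y) + 4*exp(y + z) + 3*exp(-y), 2*y*sin(x*y) - 4*y*cos(y*z) - 2*sin(x), 4*y*sin(x*y) + 4*z*cos(y*z) + 4*exp(x + y) - 3*cos(x) + 5*exp(-y) - 5*exp(-x))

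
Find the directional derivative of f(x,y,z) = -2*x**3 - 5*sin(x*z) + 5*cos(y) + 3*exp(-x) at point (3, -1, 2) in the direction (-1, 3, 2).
sqrt(14)*(-20*exp(3)*cos(6) + 3 + 15*exp(3)*sin(1) + 54*exp(3))*exp(-3)/14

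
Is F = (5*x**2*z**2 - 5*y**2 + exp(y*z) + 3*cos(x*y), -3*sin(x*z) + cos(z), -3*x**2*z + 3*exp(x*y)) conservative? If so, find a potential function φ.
No, ∇×F = (3*x*exp(x*y) + 3*x*cos(x*z) + sin(z), 10*x**2*z + 6*x*z - 3*y*exp(x*y) + y*exp(y*z), 3*x*sin(x*y) + 10*y - z*exp(y*z) - 3*z*cos(x*z)) ≠ 0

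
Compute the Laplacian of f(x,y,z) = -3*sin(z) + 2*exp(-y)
3*sin(z) + 2*exp(-y)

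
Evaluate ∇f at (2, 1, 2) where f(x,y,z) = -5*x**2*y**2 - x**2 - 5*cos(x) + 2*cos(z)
(-24 + 5*sin(2), -40, -2*sin(2))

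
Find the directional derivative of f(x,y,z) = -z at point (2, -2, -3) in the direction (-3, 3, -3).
sqrt(3)/3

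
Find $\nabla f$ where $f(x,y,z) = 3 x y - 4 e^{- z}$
(3*y, 3*x, 4*exp(-z))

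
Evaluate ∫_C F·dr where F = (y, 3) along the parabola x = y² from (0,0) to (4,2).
34/3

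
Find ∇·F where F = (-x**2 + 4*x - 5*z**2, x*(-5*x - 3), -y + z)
5 - 2*x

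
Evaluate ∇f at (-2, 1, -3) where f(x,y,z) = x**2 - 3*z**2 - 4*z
(-4, 0, 14)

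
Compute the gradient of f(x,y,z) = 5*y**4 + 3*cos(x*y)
(-3*y*sin(x*y), -3*x*sin(x*y) + 20*y**3, 0)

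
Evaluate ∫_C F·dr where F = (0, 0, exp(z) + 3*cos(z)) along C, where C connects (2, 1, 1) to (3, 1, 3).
-E - 3*sin(1) + 3*sin(3) + exp(3)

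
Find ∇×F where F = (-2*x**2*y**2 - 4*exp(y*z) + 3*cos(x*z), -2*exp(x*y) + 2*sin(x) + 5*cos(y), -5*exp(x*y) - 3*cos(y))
(-5*x*exp(x*y) + 3*sin(y), -3*x*sin(x*z) + 5*y*exp(x*y) - 4*y*exp(y*z), 4*x**2*y - 2*y*exp(x*y) + 4*z*exp(y*z) + 2*cos(x))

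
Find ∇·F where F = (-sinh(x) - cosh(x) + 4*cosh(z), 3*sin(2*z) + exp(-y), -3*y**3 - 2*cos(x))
-exp(x) - exp(-y)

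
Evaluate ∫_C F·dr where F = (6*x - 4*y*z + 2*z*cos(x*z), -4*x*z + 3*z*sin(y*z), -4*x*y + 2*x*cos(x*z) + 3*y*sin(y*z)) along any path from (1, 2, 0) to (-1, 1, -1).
-3*cos(1) - 1 + 2*sin(1)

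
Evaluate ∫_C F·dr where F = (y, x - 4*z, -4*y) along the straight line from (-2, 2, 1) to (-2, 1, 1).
6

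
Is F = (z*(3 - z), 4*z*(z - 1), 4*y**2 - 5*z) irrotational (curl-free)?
No, ∇×F = (8*y - 8*z + 4, 3 - 2*z, 0)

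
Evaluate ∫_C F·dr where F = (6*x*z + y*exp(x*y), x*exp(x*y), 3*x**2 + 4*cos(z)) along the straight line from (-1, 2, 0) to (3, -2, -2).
-54 - 4*sin(2) - exp(-2) + exp(-6)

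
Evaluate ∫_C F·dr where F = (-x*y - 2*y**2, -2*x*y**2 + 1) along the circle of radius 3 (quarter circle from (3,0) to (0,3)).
48 - 81*pi/8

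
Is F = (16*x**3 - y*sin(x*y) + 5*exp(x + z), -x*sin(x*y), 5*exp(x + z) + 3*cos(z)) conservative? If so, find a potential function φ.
Yes, F is conservative. φ = 4*x**4 + 5*exp(x + z) + 3*sin(z) + cos(x*y)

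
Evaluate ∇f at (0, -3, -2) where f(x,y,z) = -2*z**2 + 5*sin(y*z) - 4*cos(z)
(0, -10*cos(6), -15*cos(6) - 4*sin(2) + 8)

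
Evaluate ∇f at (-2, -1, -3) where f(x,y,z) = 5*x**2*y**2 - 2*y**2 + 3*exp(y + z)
(-20, -36 + 3*exp(-4), 3*exp(-4))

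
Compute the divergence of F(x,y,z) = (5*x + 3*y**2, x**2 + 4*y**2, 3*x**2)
8*y + 5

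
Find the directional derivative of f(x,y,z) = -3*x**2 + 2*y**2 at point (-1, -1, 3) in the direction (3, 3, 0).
sqrt(2)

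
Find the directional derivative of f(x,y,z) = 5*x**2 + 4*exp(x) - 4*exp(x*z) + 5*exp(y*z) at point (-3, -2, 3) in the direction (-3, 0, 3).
sqrt(2)*(-2*exp(6) - 5*exp(3) + 12 + 15*exp(9))*exp(-9)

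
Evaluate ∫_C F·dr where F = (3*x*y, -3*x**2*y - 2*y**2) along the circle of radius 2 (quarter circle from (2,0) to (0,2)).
-76/3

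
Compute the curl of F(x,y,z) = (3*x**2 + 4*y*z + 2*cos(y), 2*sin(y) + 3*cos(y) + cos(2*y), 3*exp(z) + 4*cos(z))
(0, 4*y, -4*z + 2*sin(y))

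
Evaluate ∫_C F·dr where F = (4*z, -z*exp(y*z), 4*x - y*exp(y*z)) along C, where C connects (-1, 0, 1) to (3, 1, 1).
17 - E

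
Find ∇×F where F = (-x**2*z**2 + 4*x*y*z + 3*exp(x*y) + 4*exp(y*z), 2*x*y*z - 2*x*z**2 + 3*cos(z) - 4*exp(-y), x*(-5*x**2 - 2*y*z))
(-2*x*y + 2*x*z + 3*sin(z), -2*x**2*z + 15*x**2 + 4*x*y + 2*y*z + 4*y*exp(y*z), -4*x*z - 3*x*exp(x*y) + 2*y*z - 2*z**2 - 4*z*exp(y*z))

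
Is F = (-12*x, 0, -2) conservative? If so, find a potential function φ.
Yes, F is conservative. φ = -6*x**2 - 2*z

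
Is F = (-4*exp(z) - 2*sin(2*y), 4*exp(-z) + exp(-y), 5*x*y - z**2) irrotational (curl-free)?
No, ∇×F = (5*x + 4*exp(-z), -5*y - 4*exp(z), 4*cos(2*y))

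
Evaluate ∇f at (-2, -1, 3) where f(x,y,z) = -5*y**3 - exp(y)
(0, -15 - exp(-1), 0)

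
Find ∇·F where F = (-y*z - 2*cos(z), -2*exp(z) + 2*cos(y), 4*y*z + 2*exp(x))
4*y - 2*sin(y)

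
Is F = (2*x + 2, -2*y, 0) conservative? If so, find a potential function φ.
Yes, F is conservative. φ = x**2 + 2*x - y**2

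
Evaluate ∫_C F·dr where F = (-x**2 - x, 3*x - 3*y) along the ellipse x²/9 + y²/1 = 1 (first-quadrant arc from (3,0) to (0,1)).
9*pi/4 + 12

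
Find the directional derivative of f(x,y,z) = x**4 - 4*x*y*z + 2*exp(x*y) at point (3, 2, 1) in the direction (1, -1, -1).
2*sqrt(3)*(68 - exp(6))/3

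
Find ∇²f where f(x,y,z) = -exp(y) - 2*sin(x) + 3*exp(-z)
-exp(y) + 2*sin(x) + 3*exp(-z)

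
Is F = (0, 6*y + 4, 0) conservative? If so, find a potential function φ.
Yes, F is conservative. φ = y*(3*y + 4)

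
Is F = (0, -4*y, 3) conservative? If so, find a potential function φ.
Yes, F is conservative. φ = -2*y**2 + 3*z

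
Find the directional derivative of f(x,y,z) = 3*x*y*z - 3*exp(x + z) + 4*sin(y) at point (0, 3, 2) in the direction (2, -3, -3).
3*sqrt(22)*(-4*cos(3) + exp(2) + 12)/22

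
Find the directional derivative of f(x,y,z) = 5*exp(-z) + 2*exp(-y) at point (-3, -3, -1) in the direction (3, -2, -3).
sqrt(22)*E*(15 + 4*exp(2))/22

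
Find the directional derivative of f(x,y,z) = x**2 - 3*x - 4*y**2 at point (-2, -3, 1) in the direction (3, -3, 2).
-93*sqrt(22)/22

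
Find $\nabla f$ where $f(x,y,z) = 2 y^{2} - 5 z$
(0, 4*y, -5)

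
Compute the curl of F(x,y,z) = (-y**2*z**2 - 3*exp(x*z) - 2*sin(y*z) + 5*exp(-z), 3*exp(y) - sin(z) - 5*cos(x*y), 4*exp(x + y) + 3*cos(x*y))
(-3*x*sin(x*y) + 4*exp(x + y) + cos(z), -3*x*exp(x*z) - 2*y**2*z + 3*y*sin(x*y) - 2*y*cos(y*z) - 4*exp(x + y) - 5*exp(-z), 2*y*z**2 + 5*y*sin(x*y) + 2*z*cos(y*z))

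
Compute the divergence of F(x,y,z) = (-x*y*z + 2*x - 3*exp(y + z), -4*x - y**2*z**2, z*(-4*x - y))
-4*x - 2*y*z**2 - y*z - y + 2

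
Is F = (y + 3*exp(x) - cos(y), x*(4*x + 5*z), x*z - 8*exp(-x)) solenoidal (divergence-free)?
No, ∇·F = x + 3*exp(x)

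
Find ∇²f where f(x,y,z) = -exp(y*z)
(-y**2 - z**2)*exp(y*z)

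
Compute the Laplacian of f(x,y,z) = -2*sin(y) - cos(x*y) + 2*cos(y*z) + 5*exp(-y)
x**2*cos(x*y) + y**2*cos(x*y) - 2*y**2*cos(y*z) - 2*z**2*cos(y*z) + 2*sin(y) + 5*exp(-y)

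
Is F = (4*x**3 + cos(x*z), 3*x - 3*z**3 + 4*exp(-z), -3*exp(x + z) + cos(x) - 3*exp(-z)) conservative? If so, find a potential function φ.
No, ∇×F = (9*z**2 + 4*exp(-z), -x*sin(x*z) + 3*exp(x + z) + sin(x), 3) ≠ 0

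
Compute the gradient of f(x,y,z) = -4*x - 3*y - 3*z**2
(-4, -3, -6*z)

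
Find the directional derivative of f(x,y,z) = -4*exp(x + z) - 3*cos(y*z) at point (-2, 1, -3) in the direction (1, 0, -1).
3*sqrt(2)*sin(3)/2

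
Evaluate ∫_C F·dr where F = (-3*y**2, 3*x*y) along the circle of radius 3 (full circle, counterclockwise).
0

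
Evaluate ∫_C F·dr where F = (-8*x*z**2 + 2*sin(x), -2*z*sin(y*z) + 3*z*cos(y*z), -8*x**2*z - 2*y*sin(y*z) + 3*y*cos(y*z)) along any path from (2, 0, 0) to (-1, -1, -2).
-18 + 4*cos(2) - 2*cos(1) + 3*sin(2)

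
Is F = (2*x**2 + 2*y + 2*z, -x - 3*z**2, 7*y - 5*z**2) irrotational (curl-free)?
No, ∇×F = (6*z + 7, 2, -3)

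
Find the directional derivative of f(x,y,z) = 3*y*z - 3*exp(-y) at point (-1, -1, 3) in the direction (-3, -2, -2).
6*sqrt(17)*(-E - 2)/17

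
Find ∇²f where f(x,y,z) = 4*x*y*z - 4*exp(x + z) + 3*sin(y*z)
-3*y**2*sin(y*z) - 3*z**2*sin(y*z) - 8*exp(x + z)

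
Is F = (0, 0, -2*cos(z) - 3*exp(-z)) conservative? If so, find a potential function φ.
Yes, F is conservative. φ = -2*sin(z) + 3*exp(-z)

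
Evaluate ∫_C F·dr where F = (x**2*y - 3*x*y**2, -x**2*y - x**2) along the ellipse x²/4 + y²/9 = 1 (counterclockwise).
-6*pi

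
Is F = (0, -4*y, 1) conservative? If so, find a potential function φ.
Yes, F is conservative. φ = -2*y**2 + z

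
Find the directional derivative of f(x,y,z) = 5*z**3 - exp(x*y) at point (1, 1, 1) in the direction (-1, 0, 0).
E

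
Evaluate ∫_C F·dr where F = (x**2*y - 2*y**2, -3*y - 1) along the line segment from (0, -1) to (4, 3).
8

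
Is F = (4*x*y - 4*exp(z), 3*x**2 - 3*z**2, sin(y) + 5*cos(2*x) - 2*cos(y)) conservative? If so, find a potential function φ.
No, ∇×F = (6*z + 2*sin(y) + cos(y), -4*exp(z) + 10*sin(2*x), 2*x) ≠ 0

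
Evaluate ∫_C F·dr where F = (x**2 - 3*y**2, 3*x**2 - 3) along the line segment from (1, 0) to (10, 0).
333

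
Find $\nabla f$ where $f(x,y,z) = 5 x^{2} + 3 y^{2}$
(10*x, 6*y, 0)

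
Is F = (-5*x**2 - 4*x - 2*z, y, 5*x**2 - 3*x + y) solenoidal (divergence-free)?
No, ∇·F = -10*x - 3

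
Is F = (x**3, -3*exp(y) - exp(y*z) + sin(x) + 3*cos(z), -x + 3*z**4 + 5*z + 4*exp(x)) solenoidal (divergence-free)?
No, ∇·F = 3*x**2 + 12*z**3 - z*exp(y*z) - 3*exp(y) + 5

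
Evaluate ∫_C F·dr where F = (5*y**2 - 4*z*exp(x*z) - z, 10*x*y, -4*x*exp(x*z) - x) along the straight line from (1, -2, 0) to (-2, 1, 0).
-30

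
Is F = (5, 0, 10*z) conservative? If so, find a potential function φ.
Yes, F is conservative. φ = 5*x + 5*z**2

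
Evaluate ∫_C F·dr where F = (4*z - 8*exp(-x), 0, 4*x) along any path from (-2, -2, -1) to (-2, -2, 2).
-24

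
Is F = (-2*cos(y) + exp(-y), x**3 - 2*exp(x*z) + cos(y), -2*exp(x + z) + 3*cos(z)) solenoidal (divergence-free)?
No, ∇·F = -2*exp(x + z) - sin(y) - 3*sin(z)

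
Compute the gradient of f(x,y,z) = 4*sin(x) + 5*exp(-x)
(4*cos(x) - 5*exp(-x), 0, 0)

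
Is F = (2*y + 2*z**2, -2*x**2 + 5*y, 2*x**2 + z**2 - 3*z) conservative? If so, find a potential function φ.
No, ∇×F = (0, -4*x + 4*z, -4*x - 2) ≠ 0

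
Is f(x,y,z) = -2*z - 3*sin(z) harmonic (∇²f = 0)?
No, ∇²f = 3*sin(z)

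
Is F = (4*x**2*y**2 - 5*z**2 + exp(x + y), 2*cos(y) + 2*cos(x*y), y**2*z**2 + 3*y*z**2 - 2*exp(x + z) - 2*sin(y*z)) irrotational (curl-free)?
No, ∇×F = (z*(2*y*z + 3*z - 2*cos(y*z)), -10*z + 2*exp(x + z), -8*x**2*y - 2*y*sin(x*y) - exp(x + y))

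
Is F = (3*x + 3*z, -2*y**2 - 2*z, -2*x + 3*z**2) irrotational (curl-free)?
No, ∇×F = (2, 5, 0)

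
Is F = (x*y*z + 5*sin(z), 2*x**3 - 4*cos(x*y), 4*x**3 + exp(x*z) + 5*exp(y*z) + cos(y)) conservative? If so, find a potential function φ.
No, ∇×F = (5*z*exp(y*z) - sin(y), -12*x**2 + x*y - z*exp(x*z) + 5*cos(z), 6*x**2 - x*z + 4*y*sin(x*y)) ≠ 0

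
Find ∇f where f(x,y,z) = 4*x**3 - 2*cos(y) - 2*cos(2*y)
(12*x**2, 2*(4*cos(y) + 1)*sin(y), 0)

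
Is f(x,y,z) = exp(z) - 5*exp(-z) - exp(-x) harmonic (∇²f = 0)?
No, ∇²f = exp(z) - 5*exp(-z) - exp(-x)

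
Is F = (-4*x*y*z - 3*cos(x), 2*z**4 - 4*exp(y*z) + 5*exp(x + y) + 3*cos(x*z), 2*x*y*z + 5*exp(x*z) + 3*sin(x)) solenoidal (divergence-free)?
No, ∇·F = 2*x*y + 5*x*exp(x*z) - 4*y*z - 4*z*exp(y*z) + 5*exp(x + y) + 3*sin(x)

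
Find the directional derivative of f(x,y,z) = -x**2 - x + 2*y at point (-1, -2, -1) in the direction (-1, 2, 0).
3*sqrt(5)/5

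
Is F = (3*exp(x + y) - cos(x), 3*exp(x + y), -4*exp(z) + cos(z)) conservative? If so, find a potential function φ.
Yes, F is conservative. φ = -4*exp(z) + 3*exp(x + y) - sin(x) + sin(z)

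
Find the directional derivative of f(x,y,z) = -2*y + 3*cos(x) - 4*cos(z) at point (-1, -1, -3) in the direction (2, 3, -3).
3*sqrt(22)*(-1 + 2*sin(3) + sin(1))/11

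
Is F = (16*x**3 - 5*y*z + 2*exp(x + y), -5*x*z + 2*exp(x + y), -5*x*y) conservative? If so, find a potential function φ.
Yes, F is conservative. φ = 4*x**4 - 5*x*y*z + 2*exp(x + y)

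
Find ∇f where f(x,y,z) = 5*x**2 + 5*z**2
(10*x, 0, 10*z)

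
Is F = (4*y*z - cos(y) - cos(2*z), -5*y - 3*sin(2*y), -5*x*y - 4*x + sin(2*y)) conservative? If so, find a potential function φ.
No, ∇×F = (-5*x + 2*cos(2*y), 9*y + 2*sin(2*z) + 4, -4*z - sin(y)) ≠ 0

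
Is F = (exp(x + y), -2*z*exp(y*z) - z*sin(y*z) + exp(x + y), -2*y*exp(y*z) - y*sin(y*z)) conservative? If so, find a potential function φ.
Yes, F is conservative. φ = -2*exp(y*z) + exp(x + y) + cos(y*z)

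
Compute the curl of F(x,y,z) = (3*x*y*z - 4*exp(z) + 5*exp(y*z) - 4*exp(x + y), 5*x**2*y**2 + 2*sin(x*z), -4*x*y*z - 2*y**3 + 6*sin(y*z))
(-4*x*z - 2*x*cos(x*z) - 6*y**2 + 6*z*cos(y*z), 3*x*y + 4*y*z + 5*y*exp(y*z) - 4*exp(z), 10*x*y**2 - 3*x*z - 5*z*exp(y*z) + 2*z*cos(x*z) + 4*exp(x + y))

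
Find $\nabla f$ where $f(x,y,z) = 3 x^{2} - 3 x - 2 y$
(6*x - 3, -2, 0)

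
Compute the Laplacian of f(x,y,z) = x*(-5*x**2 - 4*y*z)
-30*x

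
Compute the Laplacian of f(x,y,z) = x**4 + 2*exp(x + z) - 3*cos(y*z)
12*x**2 + 3*y**2*cos(y*z) + 3*z**2*cos(y*z) + 4*exp(x + z)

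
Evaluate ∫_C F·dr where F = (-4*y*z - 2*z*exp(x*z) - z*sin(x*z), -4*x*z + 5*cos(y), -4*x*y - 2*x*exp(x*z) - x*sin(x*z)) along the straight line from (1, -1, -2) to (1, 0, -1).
-2*exp(-1) + 2*exp(-2) - cos(2) + cos(1) + 5*sin(1) + 8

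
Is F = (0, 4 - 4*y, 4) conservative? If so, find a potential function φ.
Yes, F is conservative. φ = -2*y**2 + 4*y + 4*z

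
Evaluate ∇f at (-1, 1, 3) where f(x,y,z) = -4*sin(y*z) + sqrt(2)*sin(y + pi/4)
(0, sqrt(2)*cos(pi/4 + 1) - 12*cos(3), -4*cos(3))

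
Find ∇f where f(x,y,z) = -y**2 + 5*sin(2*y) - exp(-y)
(0, -2*y + 10*cos(2*y) + exp(-y), 0)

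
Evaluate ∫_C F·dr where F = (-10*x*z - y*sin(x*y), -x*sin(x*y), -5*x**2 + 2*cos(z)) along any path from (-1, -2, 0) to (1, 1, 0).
-cos(2) + cos(1)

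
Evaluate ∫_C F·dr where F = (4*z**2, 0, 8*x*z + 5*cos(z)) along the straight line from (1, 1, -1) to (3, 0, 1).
8 + 10*sin(1)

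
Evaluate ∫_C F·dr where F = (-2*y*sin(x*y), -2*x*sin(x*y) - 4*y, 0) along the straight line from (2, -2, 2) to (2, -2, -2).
0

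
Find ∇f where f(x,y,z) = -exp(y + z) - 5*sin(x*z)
(-5*z*cos(x*z), -exp(y + z), -5*x*cos(x*z) - exp(y + z))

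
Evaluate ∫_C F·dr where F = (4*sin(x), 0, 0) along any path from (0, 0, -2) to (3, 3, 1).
4 - 4*cos(3)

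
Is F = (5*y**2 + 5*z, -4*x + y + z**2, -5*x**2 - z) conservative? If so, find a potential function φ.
No, ∇×F = (-2*z, 10*x + 5, -10*y - 4) ≠ 0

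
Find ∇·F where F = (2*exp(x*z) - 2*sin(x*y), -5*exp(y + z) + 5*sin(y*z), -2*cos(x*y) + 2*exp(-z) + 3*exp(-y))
-2*y*cos(x*y) + 2*z*exp(x*z) + 5*z*cos(y*z) - 5*exp(y + z) - 2*exp(-z)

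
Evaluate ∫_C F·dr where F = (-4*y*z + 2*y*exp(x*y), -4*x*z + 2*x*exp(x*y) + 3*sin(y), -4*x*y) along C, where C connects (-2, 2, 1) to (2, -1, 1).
-8 - 3*cos(1) + 3*cos(2) - 2*exp(-4) + 2*exp(-2)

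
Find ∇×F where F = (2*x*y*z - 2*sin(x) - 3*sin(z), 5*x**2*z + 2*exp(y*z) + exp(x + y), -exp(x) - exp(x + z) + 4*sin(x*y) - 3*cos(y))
(-5*x**2 + 4*x*cos(x*y) - 2*y*exp(y*z) + 3*sin(y), 2*x*y - 4*y*cos(x*y) + exp(x) + exp(x + z) - 3*cos(z), 8*x*z + exp(x + y))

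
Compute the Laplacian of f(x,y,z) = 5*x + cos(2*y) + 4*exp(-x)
-4*cos(2*y) + 4*exp(-x)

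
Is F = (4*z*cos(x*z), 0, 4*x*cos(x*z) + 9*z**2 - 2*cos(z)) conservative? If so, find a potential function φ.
Yes, F is conservative. φ = 3*z**3 - 2*sin(z) + 4*sin(x*z)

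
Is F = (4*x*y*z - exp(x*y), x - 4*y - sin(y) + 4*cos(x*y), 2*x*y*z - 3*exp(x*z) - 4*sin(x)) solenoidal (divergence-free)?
No, ∇·F = 2*x*y - 3*x*exp(x*z) - 4*x*sin(x*y) + 4*y*z - y*exp(x*y) - cos(y) - 4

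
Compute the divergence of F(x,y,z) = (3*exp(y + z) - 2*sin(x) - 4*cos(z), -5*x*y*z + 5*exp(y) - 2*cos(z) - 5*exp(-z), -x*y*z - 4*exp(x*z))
-x*y - 5*x*z - 4*x*exp(x*z) + 5*exp(y) - 2*cos(x)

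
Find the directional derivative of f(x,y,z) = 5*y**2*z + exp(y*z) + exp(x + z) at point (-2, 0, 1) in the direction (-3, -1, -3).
sqrt(19)*(-6 - E)*exp(-1)/19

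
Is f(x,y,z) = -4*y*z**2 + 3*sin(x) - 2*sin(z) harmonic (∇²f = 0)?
No, ∇²f = -8*y - 3*sin(x) + 2*sin(z)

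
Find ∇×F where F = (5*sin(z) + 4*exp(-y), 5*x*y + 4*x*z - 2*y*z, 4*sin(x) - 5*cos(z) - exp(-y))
(-4*x + 2*y + exp(-y), -4*cos(x) + 5*cos(z), 5*y + 4*z + 4*exp(-y))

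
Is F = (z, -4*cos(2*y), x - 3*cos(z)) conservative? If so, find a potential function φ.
Yes, F is conservative. φ = x*z - 2*sin(2*y) - 3*sin(z)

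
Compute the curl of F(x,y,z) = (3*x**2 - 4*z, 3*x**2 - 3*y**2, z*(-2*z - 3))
(0, -4, 6*x)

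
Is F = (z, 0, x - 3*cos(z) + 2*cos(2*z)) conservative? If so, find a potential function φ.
Yes, F is conservative. φ = x*z - 3*sin(z) + sin(2*z)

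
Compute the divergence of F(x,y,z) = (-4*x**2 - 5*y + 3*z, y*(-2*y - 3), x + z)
-8*x - 4*y - 2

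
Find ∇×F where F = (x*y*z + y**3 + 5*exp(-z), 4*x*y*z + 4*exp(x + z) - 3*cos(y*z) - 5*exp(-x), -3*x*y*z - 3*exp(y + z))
(-4*x*y - 3*x*z - 3*y*sin(y*z) - 4*exp(x + z) - 3*exp(y + z), x*y + 3*y*z - 5*exp(-z), -x*z - 3*y**2 + 4*y*z + 4*exp(x + z) + 5*exp(-x))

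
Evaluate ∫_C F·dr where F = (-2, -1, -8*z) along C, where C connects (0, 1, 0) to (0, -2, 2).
-13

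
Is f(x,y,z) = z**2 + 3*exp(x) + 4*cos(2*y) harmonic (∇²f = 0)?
No, ∇²f = 3*exp(x) - 16*cos(2*y) + 2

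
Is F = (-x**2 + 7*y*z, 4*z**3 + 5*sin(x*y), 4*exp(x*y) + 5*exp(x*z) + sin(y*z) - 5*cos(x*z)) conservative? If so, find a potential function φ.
No, ∇×F = (4*x*exp(x*y) - 12*z**2 + z*cos(y*z), -4*y*exp(x*y) + 7*y - 5*z*exp(x*z) - 5*z*sin(x*z), 5*y*cos(x*y) - 7*z) ≠ 0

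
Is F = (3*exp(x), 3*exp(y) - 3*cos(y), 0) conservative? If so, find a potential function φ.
Yes, F is conservative. φ = 3*exp(x) + 3*exp(y) - 3*sin(y)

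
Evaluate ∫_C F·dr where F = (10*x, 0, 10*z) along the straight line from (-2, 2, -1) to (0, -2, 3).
20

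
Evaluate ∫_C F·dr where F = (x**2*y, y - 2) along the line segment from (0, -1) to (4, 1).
20/3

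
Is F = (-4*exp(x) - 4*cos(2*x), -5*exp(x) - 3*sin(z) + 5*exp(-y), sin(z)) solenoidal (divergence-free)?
No, ∇·F = -4*exp(x) + 8*sin(2*x) + cos(z) - 5*exp(-y)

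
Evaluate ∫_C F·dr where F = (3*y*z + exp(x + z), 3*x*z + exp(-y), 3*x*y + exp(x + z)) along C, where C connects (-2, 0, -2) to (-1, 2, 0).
(-exp(2) - 1 + exp(3) + exp(4))*exp(-4)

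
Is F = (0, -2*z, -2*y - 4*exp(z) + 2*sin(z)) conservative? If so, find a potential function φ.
Yes, F is conservative. φ = -2*y*z - 4*exp(z) - 2*cos(z)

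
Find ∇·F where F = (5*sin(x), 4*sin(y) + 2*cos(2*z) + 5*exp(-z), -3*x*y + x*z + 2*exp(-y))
x + 5*cos(x) + 4*cos(y)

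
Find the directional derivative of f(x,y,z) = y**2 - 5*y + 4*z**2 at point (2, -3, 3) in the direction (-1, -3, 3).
105*sqrt(19)/19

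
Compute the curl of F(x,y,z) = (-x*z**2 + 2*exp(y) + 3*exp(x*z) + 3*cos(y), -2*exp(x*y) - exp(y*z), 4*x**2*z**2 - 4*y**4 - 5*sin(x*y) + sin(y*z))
(-5*x*cos(x*y) - 16*y**3 + y*exp(y*z) + z*cos(y*z), -8*x*z**2 - 2*x*z + 3*x*exp(x*z) + 5*y*cos(x*y), -2*y*exp(x*y) - 2*exp(y) + 3*sin(y))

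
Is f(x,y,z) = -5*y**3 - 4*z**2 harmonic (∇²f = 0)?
No, ∇²f = -30*y - 8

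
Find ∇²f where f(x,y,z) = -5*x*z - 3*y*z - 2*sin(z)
2*sin(z)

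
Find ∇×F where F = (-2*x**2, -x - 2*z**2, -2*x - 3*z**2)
(4*z, 2, -1)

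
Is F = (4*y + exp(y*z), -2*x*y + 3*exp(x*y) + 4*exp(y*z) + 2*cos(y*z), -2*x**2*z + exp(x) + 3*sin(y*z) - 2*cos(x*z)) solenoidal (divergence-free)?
No, ∇·F = -2*x**2 + 3*x*exp(x*y) + 2*x*sin(x*z) - 2*x + 3*y*cos(y*z) + 4*z*exp(y*z) - 2*z*sin(y*z)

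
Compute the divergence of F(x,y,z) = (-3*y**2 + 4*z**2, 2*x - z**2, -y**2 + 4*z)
4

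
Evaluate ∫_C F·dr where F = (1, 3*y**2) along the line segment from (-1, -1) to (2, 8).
516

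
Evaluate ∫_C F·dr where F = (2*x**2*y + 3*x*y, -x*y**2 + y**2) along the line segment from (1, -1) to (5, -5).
-964/3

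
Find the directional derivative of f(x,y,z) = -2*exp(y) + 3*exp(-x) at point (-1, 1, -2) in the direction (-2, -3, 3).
6*sqrt(22)*E/11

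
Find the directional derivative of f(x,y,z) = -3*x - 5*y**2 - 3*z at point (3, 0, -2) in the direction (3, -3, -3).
0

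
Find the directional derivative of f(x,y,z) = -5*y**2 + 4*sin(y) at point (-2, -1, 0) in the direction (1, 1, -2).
sqrt(6)*(2*cos(1) + 5)/3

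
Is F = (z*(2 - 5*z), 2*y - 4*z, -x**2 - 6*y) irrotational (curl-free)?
No, ∇×F = (-2, 2*x - 10*z + 2, 0)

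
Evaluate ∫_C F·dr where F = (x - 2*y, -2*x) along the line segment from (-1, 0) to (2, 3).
-21/2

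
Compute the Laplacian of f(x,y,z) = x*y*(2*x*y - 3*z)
4*x**2 + 4*y**2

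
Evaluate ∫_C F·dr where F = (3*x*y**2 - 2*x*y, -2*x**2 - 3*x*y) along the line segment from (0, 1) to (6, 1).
18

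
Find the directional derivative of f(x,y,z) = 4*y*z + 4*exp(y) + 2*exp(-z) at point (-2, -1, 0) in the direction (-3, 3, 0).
2*sqrt(2)*exp(-1)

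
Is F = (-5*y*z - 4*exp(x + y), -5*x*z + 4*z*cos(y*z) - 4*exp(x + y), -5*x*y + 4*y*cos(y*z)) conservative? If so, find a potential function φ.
Yes, F is conservative. φ = -5*x*y*z - 4*exp(x + y) + 4*sin(y*z)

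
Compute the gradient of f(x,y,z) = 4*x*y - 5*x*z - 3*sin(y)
(4*y - 5*z, 4*x - 3*cos(y), -5*x)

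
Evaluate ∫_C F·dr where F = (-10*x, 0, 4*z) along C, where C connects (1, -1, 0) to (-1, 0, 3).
18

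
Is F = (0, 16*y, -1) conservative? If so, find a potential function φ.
Yes, F is conservative. φ = 8*y**2 - z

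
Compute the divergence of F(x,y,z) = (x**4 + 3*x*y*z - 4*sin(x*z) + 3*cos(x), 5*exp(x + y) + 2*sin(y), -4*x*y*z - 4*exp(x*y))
4*x**3 - 4*x*y + 3*y*z - 4*z*cos(x*z) + 5*exp(x + y) - 3*sin(x) + 2*cos(y)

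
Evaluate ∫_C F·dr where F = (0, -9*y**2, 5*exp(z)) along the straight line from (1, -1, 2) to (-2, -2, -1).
-5*exp(2) + 5*exp(-1) + 21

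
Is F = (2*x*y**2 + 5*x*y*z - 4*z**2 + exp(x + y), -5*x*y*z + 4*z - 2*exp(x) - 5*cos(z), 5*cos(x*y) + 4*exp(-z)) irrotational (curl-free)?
No, ∇×F = (5*x*y - 5*x*sin(x*y) - 5*sin(z) - 4, 5*x*y + 5*y*sin(x*y) - 8*z, -4*x*y - 5*x*z - 5*y*z - 2*exp(x) - exp(x + y))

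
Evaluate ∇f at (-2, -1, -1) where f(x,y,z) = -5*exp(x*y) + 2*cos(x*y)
(2*sin(2) + 5*exp(2), 4*sin(2) + 10*exp(2), 0)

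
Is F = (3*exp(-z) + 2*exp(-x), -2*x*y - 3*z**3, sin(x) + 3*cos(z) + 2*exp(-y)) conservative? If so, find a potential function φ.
No, ∇×F = (9*z**2 - 2*exp(-y), -cos(x) - 3*exp(-z), -2*y) ≠ 0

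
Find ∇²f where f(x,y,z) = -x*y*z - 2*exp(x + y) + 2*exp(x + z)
-4*exp(x + y) + 4*exp(x + z)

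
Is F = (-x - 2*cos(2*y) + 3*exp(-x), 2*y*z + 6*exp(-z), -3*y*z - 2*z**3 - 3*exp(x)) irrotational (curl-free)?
No, ∇×F = (-2*y - 3*z + 6*exp(-z), 3*exp(x), -4*sin(2*y))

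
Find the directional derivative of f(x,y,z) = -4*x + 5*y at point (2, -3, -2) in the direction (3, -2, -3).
-sqrt(22)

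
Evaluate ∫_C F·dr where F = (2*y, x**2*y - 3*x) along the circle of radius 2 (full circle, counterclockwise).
-20*pi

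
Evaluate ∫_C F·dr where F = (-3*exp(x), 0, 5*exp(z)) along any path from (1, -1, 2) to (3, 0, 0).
-3*exp(3) - 5*exp(2) + 5 + 3*E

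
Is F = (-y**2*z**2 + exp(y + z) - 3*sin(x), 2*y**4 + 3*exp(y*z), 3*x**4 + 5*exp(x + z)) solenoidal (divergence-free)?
No, ∇·F = 8*y**3 + 3*z*exp(y*z) + 5*exp(x + z) - 3*cos(x)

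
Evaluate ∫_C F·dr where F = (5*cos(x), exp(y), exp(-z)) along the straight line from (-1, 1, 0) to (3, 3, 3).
-E - exp(-3) + 5*sin(3) + 1 + 5*sin(1) + exp(3)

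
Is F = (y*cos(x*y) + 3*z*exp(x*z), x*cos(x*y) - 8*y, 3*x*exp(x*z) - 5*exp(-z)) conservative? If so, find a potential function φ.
Yes, F is conservative. φ = -4*y**2 + 3*exp(x*z) + sin(x*y) + 5*exp(-z)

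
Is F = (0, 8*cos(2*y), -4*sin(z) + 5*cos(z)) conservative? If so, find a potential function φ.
Yes, F is conservative. φ = 4*sin(2*y) + 5*sin(z) + 4*cos(z)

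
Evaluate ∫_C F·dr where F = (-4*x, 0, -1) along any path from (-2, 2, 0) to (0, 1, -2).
10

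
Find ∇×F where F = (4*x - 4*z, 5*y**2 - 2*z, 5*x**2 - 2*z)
(2, -10*x - 4, 0)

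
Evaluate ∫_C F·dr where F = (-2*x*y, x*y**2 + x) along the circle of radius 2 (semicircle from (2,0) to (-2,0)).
4*pi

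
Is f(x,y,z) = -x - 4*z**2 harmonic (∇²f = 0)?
No, ∇²f = -8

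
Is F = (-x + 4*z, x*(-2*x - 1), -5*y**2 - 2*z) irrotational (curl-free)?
No, ∇×F = (-10*y, 4, -4*x - 1)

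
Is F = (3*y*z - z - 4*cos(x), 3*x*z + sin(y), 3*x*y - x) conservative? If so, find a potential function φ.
Yes, F is conservative. φ = 3*x*y*z - x*z - 4*sin(x) - cos(y)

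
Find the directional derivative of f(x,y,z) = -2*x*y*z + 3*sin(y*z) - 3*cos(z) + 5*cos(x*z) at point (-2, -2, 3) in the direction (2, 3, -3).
3*sqrt(22)*(20*sin(6) - 3*sin(3) + 15*cos(6) + 28)/22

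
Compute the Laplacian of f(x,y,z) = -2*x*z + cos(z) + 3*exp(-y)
-cos(z) + 3*exp(-y)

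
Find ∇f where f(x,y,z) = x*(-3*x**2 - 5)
(-9*x**2 - 5, 0, 0)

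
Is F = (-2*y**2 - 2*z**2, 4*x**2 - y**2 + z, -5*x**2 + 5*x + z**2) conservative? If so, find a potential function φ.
No, ∇×F = (-1, 10*x - 4*z - 5, 8*x + 4*y) ≠ 0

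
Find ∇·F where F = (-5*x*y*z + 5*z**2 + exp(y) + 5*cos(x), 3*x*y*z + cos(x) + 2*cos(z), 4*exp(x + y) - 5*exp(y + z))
3*x*z - 5*y*z - 5*exp(y + z) - 5*sin(x)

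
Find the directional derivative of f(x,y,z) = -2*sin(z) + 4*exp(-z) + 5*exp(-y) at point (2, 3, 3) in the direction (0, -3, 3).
sqrt(2)*(1/2 - exp(3)*cos(3))*exp(-3)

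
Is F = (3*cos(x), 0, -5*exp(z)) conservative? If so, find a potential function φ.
Yes, F is conservative. φ = -5*exp(z) + 3*sin(x)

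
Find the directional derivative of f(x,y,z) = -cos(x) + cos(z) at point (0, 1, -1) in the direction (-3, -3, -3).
-sqrt(3)*sin(1)/3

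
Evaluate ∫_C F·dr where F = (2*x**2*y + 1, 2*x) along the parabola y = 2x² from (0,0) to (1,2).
67/15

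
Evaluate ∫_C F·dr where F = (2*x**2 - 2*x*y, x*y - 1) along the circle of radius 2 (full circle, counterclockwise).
0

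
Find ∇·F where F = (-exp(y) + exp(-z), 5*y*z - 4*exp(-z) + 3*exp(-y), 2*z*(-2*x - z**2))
-4*x - 6*z**2 + 5*z - 3*exp(-y)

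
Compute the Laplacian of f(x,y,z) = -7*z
0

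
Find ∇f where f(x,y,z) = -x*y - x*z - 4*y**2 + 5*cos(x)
(-y - z - 5*sin(x), -x - 8*y, -x)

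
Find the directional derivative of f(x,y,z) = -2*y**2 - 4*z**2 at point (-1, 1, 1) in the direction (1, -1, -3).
28*sqrt(11)/11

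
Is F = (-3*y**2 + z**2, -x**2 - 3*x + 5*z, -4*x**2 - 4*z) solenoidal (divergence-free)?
No, ∇·F = -4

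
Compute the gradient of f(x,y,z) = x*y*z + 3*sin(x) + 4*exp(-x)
(y*z + 3*cos(x) - 4*exp(-x), x*z, x*y)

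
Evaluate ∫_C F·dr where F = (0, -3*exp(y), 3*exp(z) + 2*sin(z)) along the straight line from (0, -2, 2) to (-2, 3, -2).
3*(-exp(5) - exp(4) + 2)*exp(-2)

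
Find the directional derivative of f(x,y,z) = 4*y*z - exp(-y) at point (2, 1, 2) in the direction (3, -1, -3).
sqrt(19)*(-20*E - 1)*exp(-1)/19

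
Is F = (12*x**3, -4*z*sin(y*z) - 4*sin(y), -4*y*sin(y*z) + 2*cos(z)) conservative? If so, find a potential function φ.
Yes, F is conservative. φ = 3*x**4 + 2*sin(z) + 4*cos(y) + 4*cos(y*z)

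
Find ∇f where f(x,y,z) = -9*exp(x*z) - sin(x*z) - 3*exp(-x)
(-9*z*exp(x*z) - z*cos(x*z) + 3*exp(-x), 0, -x*(9*exp(x*z) + cos(x*z)))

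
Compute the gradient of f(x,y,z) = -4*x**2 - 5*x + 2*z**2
(-8*x - 5, 0, 4*z)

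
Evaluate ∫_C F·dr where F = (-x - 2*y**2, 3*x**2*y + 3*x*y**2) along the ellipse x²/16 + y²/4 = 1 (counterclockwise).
24*pi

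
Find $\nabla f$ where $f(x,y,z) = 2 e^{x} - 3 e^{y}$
(2*exp(x), -3*exp(y), 0)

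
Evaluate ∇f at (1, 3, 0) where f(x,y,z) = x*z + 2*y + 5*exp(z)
(0, 2, 6)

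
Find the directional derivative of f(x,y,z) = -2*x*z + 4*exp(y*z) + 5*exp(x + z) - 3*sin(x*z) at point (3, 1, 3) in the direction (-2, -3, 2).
-28*sqrt(17)*exp(3)/17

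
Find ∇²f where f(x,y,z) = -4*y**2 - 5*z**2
-18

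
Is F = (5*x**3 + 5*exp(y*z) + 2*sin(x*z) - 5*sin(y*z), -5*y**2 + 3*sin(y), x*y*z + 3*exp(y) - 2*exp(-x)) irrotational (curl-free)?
No, ∇×F = (x*z + 3*exp(y), 2*x*cos(x*z) - y*z + 5*y*exp(y*z) - 5*y*cos(y*z) - 2*exp(-x), 5*z*(-exp(y*z) + cos(y*z)))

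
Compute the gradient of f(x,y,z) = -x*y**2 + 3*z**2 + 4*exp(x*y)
(y*(-y + 4*exp(x*y)), 2*x*(-y + 2*exp(x*y)), 6*z)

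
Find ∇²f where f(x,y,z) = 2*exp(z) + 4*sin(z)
2*exp(z) - 4*sin(z)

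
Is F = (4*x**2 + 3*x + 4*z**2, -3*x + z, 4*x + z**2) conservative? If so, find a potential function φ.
No, ∇×F = (-1, 8*z - 4, -3) ≠ 0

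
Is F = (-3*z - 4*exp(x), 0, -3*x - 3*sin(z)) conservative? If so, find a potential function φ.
Yes, F is conservative. φ = -3*x*z - 4*exp(x) + 3*cos(z)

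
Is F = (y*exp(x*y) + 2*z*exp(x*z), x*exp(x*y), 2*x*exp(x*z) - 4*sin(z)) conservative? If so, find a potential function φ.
Yes, F is conservative. φ = exp(x*y) + 2*exp(x*z) + 4*cos(z)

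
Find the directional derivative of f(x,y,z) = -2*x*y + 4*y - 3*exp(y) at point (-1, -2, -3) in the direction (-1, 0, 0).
-4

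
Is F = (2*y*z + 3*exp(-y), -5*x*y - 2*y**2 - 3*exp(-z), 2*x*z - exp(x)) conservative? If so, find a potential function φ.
No, ∇×F = (-3*exp(-z), 2*y - 2*z + exp(x), -5*y - 2*z + 3*exp(-y)) ≠ 0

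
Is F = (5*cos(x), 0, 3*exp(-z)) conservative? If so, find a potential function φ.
Yes, F is conservative. φ = 5*sin(x) - 3*exp(-z)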